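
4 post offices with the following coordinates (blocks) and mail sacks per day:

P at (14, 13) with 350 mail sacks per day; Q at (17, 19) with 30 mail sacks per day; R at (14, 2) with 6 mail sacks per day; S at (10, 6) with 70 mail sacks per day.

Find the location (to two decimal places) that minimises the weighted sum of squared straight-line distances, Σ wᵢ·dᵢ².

The minimiser of Σwᵢ‖p−pᵢ‖² is the weighted centroid p* = (Σwᵢpᵢ)/(Σwᵢ).
Σwᵢ = 456.
Σwᵢxᵢ = 350·14 + 30·17 + 6·14 + 70·10 = 6194.
Σwᵢyᵢ = 350·13 + 30·19 + 6·2 + 70·6 = 5552.
x* = 6194/456 = 13.58, y* = 5552/456 = 12.18.

(13.58, 12.18)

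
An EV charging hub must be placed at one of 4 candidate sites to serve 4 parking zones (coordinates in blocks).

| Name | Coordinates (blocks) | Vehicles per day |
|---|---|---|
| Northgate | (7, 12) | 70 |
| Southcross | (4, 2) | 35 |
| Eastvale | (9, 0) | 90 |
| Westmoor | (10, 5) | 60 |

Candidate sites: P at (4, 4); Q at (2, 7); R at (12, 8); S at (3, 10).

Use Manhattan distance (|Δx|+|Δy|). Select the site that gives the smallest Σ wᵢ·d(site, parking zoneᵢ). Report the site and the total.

P, total 2070 blocks

Total weighted distance at each candidate:
  P (4, 4): total = 2070
  Q (2, 7): total = 2805
  R (12, 8): total = 2410
  S (3, 10): total = 2895
Minimum is at P with total 2070 blocks.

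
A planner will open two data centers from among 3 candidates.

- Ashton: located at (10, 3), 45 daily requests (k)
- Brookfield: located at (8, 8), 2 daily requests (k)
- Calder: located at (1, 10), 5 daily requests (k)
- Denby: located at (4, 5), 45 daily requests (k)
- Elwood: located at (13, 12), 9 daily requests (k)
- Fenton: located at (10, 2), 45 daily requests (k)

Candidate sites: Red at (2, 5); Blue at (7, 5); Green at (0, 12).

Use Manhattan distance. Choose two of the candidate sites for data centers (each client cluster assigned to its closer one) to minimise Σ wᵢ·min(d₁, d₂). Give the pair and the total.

Evaluate every pair (each demand assigned to the nearer of the two):
  {Red, Blue}: total = 740
  {Blue, Green}: total = 770
  {Red, Green}: total = 1185
Best pair: {Red, Blue} with total 740.

{Red, Blue}, total 740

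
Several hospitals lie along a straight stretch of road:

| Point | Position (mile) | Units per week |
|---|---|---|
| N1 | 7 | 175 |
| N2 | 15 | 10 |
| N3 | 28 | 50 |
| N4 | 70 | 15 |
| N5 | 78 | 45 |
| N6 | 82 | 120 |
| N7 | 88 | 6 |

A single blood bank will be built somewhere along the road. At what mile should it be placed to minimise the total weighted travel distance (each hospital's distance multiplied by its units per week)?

For a sum of weighted absolute distances on a line, the optimum is the weighted median (not the mean). Total weight W = 421; half-weight = 210.5.
Sort by position and accumulate weight:
  mile 7 (N1, w=175) → cum 175
  mile 15 (N2, w=10) → cum 185
  mile 28 (N3, w=50) → cum 235  ≥ 210.5 → median here
  mile 70 (N4, w=15) → cum 250
  mile 78 (N5, w=45) → cum 295
  mile 82 (N6, w=120) → cum 415
  mile 88 (N7, w=6) → cum 421
Optimal location: mile 28.

x = 28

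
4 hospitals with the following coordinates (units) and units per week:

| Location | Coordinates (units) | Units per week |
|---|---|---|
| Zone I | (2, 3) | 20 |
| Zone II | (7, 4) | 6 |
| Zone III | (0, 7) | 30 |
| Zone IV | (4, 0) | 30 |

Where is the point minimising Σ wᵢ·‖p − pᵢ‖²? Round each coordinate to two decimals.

(2.35, 3.42)

The minimiser of Σwᵢ‖p−pᵢ‖² is the weighted centroid p* = (Σwᵢpᵢ)/(Σwᵢ).
Σwᵢ = 86.
Σwᵢxᵢ = 20·2 + 6·7 + 30·0 + 30·4 = 202.
Σwᵢyᵢ = 20·3 + 6·4 + 30·7 + 30·0 = 294.
x* = 202/86 = 2.35, y* = 294/86 = 3.42.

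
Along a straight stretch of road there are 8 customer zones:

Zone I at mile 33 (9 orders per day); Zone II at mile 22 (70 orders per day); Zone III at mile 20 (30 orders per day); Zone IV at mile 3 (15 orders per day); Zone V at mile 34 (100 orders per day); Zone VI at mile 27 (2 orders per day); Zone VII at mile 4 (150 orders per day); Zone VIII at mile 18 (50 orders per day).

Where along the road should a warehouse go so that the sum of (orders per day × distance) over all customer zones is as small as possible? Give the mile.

For a sum of weighted absolute distances on a line, the optimum is the weighted median (not the mean). Total weight W = 426; half-weight = 213.
Sort by position and accumulate weight:
  mile 3 (Zone IV, w=15) → cum 15
  mile 4 (Zone VII, w=150) → cum 165
  mile 18 (Zone VIII, w=50) → cum 215  ≥ 213 → median here
  mile 20 (Zone III, w=30) → cum 245
  mile 22 (Zone II, w=70) → cum 315
  mile 27 (Zone VI, w=2) → cum 317
  mile 33 (Zone I, w=9) → cum 326
  mile 34 (Zone V, w=100) → cum 426
Optimal location: mile 18.

x = 18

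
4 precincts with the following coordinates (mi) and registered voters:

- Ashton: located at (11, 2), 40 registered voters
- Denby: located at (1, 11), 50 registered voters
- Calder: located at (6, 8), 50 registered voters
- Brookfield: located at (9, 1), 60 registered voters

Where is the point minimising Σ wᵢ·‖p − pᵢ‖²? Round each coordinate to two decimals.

(6.65, 5.45)

The minimiser of Σwᵢ‖p−pᵢ‖² is the weighted centroid p* = (Σwᵢpᵢ)/(Σwᵢ).
Σwᵢ = 200.
Σwᵢxᵢ = 40·11 + 50·1 + 50·6 + 60·9 = 1330.
Σwᵢyᵢ = 40·2 + 50·11 + 50·8 + 60·1 = 1090.
x* = 1330/200 = 6.65, y* = 1090/200 = 5.45.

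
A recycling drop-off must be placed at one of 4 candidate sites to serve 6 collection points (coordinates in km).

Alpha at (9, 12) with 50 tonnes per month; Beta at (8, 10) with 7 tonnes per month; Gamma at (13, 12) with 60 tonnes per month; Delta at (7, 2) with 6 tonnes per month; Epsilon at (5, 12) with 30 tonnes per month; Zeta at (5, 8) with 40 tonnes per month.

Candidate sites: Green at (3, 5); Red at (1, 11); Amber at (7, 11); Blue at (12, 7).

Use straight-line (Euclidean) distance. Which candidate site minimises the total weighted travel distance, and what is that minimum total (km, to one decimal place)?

Amber, total 752.0 km

Total weighted distance at each candidate:
  Green (3, 5): total = 1635.5
  Red (1, 11): total = 1563.7
  Amber (7, 11): total = 752.0
  Blue (12, 7): total = 1215.8
Minimum is at Amber with total 752.0 km.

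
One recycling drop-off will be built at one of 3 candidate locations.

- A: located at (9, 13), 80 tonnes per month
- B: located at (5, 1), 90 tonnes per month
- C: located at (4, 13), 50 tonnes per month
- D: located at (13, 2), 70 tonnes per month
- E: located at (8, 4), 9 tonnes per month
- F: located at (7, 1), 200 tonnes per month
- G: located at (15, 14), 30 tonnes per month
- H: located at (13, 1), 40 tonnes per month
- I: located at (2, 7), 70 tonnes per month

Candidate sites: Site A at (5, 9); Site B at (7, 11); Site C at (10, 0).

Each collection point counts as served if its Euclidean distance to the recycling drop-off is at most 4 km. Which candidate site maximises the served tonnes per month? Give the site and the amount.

Coverage radius r = 4 km; a point is covered iff (Δx)²+(Δy)² ≤ 4² = 16.
  Site A (5, 9): covers {I} → 70
  Site B (7, 11): covers {A, C} → 130
  Site C (10, 0): covers {D, F, H} → 310
Maximum coverage at Site C: 310 tonnes per month.

Site C, covering 310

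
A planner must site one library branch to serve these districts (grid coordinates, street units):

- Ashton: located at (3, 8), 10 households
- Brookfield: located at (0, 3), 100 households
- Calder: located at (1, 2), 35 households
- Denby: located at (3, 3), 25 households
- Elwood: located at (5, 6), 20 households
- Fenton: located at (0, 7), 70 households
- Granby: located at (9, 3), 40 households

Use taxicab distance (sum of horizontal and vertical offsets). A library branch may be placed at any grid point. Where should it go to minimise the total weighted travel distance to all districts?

(0, 3)

Manhattan distance separates: Σwᵢ(|x−xᵢ|+|y−yᵢ|) = Σwᵢ|x−xᵢ| + Σwᵢ|y−yᵢ|, so x and y are optimised independently as 1-D weighted medians.
Total weight W = 300; half = 150.
x-coordinate, sorted with cumulative weight:
  x=0 (Brookfield, w=100) cum 100
  x=0 (Fenton, w=70) cum 170  ← median
  x=1 (Calder, w=35) cum 205
  x=3 (Ashton, w=10) cum 215
  x=3 (Denby, w=25) cum 240
  x=5 (Elwood, w=20) cum 260
  x=9 (Granby, w=40) cum 300
⇒ x* = 0
y-coordinate, sorted with cumulative weight:
  y=2 (Calder, w=35) cum 35
  y=3 (Brookfield, w=100) cum 135
  y=3 (Denby, w=25) cum 160  ← median
  y=3 (Granby, w=40) cum 200
  y=6 (Elwood, w=20) cum 220
  y=7 (Fenton, w=70) cum 290
  y=8 (Ashton, w=10) cum 300
⇒ y* = 3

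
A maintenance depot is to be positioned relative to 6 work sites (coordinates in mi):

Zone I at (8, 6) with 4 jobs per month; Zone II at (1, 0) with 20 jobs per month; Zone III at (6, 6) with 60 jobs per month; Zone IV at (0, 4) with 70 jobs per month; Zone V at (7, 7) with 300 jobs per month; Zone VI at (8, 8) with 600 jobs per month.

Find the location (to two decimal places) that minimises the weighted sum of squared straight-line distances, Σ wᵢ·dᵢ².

The minimiser of Σwᵢ‖p−pᵢ‖² is the weighted centroid p* = (Σwᵢpᵢ)/(Σwᵢ).
Σwᵢ = 1054.
Σwᵢxᵢ = 4·8 + 20·1 + 60·6 + 70·0 + 300·7 + 600·8 = 7312.
Σwᵢyᵢ = 4·6 + 20·0 + 60·6 + 70·4 + 300·7 + 600·8 = 7564.
x* = 7312/1054 = 6.94, y* = 7564/1054 = 7.18.

(6.94, 7.18)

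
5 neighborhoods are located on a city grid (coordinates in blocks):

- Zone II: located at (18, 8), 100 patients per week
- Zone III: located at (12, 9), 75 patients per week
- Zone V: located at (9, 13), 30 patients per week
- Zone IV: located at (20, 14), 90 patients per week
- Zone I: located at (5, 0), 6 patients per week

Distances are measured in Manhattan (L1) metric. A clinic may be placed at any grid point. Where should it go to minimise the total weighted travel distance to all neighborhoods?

(18, 9)

Manhattan distance separates: Σwᵢ(|x−xᵢ|+|y−yᵢ|) = Σwᵢ|x−xᵢ| + Σwᵢ|y−yᵢ|, so x and y are optimised independently as 1-D weighted medians.
Total weight W = 301; half = 150.5.
x-coordinate, sorted with cumulative weight:
  x=5 (Zone I, w=6) cum 6
  x=9 (Zone V, w=30) cum 36
  x=12 (Zone III, w=75) cum 111
  x=18 (Zone II, w=100) cum 211  ← median
  x=20 (Zone IV, w=90) cum 301
⇒ x* = 18
y-coordinate, sorted with cumulative weight:
  y=0 (Zone I, w=6) cum 6
  y=8 (Zone II, w=100) cum 106
  y=9 (Zone III, w=75) cum 181  ← median
  y=13 (Zone V, w=30) cum 211
  y=14 (Zone IV, w=90) cum 301
⇒ y* = 9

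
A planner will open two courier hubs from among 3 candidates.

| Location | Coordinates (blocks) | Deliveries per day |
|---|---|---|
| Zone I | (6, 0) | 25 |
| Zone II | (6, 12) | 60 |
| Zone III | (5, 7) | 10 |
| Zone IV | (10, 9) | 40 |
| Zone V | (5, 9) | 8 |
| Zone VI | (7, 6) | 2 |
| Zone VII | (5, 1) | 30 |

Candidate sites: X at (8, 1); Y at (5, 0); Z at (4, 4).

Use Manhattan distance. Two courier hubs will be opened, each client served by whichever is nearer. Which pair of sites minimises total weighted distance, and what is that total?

Evaluate every pair (each demand assigned to the nearer of the two):
  {Y, Z}: total = 1193
  {X, Z}: total = 1263
  {X, Y}: total = 1389
Best pair: {Y, Z} with total 1193.

{Y, Z}, total 1193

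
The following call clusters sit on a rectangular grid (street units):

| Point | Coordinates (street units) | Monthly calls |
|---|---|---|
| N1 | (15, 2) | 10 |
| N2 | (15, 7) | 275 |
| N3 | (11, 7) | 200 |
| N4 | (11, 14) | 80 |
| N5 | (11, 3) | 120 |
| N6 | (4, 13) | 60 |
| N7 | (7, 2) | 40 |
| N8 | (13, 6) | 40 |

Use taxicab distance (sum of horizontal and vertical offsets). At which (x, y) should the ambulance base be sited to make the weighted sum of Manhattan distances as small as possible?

Manhattan distance separates: Σwᵢ(|x−xᵢ|+|y−yᵢ|) = Σwᵢ|x−xᵢ| + Σwᵢ|y−yᵢ|, so x and y are optimised independently as 1-D weighted medians.
Total weight W = 825; half = 412.5.
x-coordinate, sorted with cumulative weight:
  x=4 (N6, w=60) cum 60
  x=7 (N7, w=40) cum 100
  x=11 (N3, w=200) cum 300
  x=11 (N4, w=80) cum 380
  x=11 (N5, w=120) cum 500  ← median
  x=13 (N8, w=40) cum 540
  x=15 (N1, w=10) cum 550
  x=15 (N2, w=275) cum 825
⇒ x* = 11
y-coordinate, sorted with cumulative weight:
  y=2 (N1, w=10) cum 10
  y=2 (N7, w=40) cum 50
  y=3 (N5, w=120) cum 170
  y=6 (N8, w=40) cum 210
  y=7 (N2, w=275) cum 485  ← median
  y=7 (N3, w=200) cum 685
  y=13 (N6, w=60) cum 745
  y=14 (N4, w=80) cum 825
⇒ y* = 7

(11, 7)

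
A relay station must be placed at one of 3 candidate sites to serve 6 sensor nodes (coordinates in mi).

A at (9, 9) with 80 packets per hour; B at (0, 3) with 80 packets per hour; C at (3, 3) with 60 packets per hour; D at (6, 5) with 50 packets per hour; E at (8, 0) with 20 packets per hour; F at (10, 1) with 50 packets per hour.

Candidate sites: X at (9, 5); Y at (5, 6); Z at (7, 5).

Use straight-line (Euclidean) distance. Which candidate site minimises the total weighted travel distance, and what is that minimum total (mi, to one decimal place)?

Total weighted distance at each candidate:
  X (9, 5): total = 1895.2
  Y (5, 6): total = 1641.2
  Z (7, 5): total = 1610.5
Minimum is at Z with total 1610.5 mi.

Z, total 1610.5 mi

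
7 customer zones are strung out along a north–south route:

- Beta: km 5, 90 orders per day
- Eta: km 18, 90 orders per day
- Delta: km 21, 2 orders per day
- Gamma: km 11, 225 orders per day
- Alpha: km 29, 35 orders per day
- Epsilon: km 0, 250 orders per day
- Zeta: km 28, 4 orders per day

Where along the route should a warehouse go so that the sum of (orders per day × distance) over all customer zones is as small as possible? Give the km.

x = 11

For a sum of weighted absolute distances on a line, the optimum is the weighted median (not the mean). Total weight W = 696; half-weight = 348.
Sort by position and accumulate weight:
  km 0 (Epsilon, w=250) → cum 250
  km 5 (Beta, w=90) → cum 340
  km 11 (Gamma, w=225) → cum 565  ≥ 348 → median here
  km 18 (Eta, w=90) → cum 655
  km 21 (Delta, w=2) → cum 657
  km 28 (Zeta, w=4) → cum 661
  km 29 (Alpha, w=35) → cum 696
Optimal location: km 11.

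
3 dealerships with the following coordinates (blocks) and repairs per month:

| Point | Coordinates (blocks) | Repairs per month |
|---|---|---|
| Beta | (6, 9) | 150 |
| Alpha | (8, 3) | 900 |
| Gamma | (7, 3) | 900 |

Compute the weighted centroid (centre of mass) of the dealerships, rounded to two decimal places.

(7.38, 3.46)

The minimiser of Σwᵢ‖p−pᵢ‖² is the weighted centroid p* = (Σwᵢpᵢ)/(Σwᵢ).
Σwᵢ = 1950.
Σwᵢxᵢ = 150·6 + 900·8 + 900·7 = 14400.
Σwᵢyᵢ = 150·9 + 900·3 + 900·3 = 6750.
x* = 14400/1950 = 7.38, y* = 6750/1950 = 3.46.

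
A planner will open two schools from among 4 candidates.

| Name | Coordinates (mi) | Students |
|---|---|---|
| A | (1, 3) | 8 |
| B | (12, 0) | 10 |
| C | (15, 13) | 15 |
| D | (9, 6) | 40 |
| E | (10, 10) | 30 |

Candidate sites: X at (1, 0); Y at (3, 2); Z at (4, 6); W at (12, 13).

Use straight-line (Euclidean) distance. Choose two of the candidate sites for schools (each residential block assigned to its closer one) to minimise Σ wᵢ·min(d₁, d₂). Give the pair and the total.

{Z, W}, total 487.1

Evaluate every pair (each demand assigned to the nearer of the two):
  {Z, W}: total = 487.1
  {Y, W}: total = 551.7
  {X, W}: total = 591.8
  {Y, Z}: total = 722.0
  {X, Z}: total = 735.9
  {X, Y}: total = 961.6
Best pair: {Z, W} with total 487.1.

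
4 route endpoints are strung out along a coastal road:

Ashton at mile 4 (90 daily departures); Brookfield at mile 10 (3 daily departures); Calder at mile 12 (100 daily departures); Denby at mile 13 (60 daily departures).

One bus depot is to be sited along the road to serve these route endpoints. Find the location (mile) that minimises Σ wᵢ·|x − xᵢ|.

x = 12

For a sum of weighted absolute distances on a line, the optimum is the weighted median (not the mean). Total weight W = 253; half-weight = 126.5.
Sort by position and accumulate weight:
  mile 4 (Ashton, w=90) → cum 90
  mile 10 (Brookfield, w=3) → cum 93
  mile 12 (Calder, w=100) → cum 193  ≥ 126.5 → median here
  mile 13 (Denby, w=60) → cum 253
Optimal location: mile 12.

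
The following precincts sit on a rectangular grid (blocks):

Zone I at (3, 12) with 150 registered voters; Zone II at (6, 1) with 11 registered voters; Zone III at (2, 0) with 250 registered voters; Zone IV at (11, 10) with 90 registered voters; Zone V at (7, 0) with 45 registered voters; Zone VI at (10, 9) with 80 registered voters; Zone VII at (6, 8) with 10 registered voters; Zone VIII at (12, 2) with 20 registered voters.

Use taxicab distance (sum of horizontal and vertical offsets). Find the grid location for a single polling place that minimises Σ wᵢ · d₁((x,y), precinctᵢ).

(3, 8)

Manhattan distance separates: Σwᵢ(|x−xᵢ|+|y−yᵢ|) = Σwᵢ|x−xᵢ| + Σwᵢ|y−yᵢ|, so x and y are optimised independently as 1-D weighted medians.
Total weight W = 656; half = 328.
x-coordinate, sorted with cumulative weight:
  x=2 (Zone III, w=250) cum 250
  x=3 (Zone I, w=150) cum 400  ← median
  x=6 (Zone II, w=11) cum 411
  x=6 (Zone VII, w=10) cum 421
  x=7 (Zone V, w=45) cum 466
  x=10 (Zone VI, w=80) cum 546
  x=11 (Zone IV, w=90) cum 636
  x=12 (Zone VIII, w=20) cum 656
⇒ x* = 3
y-coordinate, sorted with cumulative weight:
  y=0 (Zone III, w=250) cum 250
  y=0 (Zone V, w=45) cum 295
  y=1 (Zone II, w=11) cum 306
  y=2 (Zone VIII, w=20) cum 326
  y=8 (Zone VII, w=10) cum 336  ← median
  y=9 (Zone VI, w=80) cum 416
  y=10 (Zone IV, w=90) cum 506
  y=12 (Zone I, w=150) cum 656
⇒ y* = 8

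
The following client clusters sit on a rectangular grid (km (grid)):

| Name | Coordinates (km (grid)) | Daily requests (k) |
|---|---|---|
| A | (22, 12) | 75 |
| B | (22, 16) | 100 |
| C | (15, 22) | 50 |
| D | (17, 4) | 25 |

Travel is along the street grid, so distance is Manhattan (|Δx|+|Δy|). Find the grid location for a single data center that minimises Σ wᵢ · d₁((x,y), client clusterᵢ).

Manhattan distance separates: Σwᵢ(|x−xᵢ|+|y−yᵢ|) = Σwᵢ|x−xᵢ| + Σwᵢ|y−yᵢ|, so x and y are optimised independently as 1-D weighted medians.
Total weight W = 250; half = 125.
x-coordinate, sorted with cumulative weight:
  x=15 (C, w=50) cum 50
  x=17 (D, w=25) cum 75
  x=22 (A, w=75) cum 150  ← median
  x=22 (B, w=100) cum 250
⇒ x* = 22
y-coordinate, sorted with cumulative weight:
  y=4 (D, w=25) cum 25
  y=12 (A, w=75) cum 100
  y=16 (B, w=100) cum 200  ← median
  y=22 (C, w=50) cum 250
⇒ y* = 16

(22, 16)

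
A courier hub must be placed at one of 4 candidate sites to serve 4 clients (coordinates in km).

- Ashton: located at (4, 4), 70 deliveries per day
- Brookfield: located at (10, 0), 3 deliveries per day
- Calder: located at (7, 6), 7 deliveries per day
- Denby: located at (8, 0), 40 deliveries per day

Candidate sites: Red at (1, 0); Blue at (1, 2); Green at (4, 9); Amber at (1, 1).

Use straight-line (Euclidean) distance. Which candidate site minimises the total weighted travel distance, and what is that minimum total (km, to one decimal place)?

Total weighted distance at each candidate:
  Red (1, 0): total = 716.4
  Blue (1, 2): total = 621.7
  Green (4, 9): total = 806.1
  Amber (1, 1): total = 661.7
Minimum is at Blue with total 621.7 km.

Blue, total 621.7 km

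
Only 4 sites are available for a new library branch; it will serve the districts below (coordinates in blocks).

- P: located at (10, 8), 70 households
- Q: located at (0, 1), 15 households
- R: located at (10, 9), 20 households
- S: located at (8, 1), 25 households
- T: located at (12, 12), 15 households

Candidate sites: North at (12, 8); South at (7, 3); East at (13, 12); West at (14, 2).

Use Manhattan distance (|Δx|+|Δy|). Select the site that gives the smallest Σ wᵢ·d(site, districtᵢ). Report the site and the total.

Total weighted distance at each candidate:
  North (12, 8): total = 820
  South (7, 3): total = 1160
  East (13, 12): total = 1385
  West (14, 2): total = 1500
Minimum is at North with total 820 blocks.

North, total 820 blocks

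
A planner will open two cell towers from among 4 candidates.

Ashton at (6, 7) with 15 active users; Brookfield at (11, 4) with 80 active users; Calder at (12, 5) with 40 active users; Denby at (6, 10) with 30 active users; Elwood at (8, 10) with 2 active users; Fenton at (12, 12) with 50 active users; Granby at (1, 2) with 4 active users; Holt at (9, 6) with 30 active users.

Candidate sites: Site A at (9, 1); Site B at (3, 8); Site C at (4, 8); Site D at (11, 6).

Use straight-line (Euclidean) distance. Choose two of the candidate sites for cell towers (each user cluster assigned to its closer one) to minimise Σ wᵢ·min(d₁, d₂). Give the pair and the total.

Evaluate every pair (each demand assigned to the nearer of the two):
  {Site C, Site D}: total = 734.9
  {Site B, Site D}: total = 771.6
  {Site A, Site D}: total = 891.5
  {Site A, Site C}: total = 1239.8
  {Site A, Site B}: total = 1322.6
  {Site B, Site C}: total = 1748.1
Best pair: {Site C, Site D} with total 734.9.

{Site C, Site D}, total 734.9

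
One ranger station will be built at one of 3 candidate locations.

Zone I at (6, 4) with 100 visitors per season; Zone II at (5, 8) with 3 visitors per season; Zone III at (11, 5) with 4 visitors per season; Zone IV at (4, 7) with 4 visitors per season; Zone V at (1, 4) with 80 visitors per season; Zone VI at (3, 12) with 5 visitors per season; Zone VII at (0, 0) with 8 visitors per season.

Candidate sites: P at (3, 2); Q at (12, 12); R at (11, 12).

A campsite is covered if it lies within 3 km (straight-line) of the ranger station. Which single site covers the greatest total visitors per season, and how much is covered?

Coverage radius r = 3 km; a point is covered iff (Δx)²+(Δy)² ≤ 3² = 9.
  P (3, 2): covers {Zone V} → 80
  Q (12, 12): covers {none} → 0
  R (11, 12): covers {none} → 0
Maximum coverage at P: 80 visitors per season.

P, covering 80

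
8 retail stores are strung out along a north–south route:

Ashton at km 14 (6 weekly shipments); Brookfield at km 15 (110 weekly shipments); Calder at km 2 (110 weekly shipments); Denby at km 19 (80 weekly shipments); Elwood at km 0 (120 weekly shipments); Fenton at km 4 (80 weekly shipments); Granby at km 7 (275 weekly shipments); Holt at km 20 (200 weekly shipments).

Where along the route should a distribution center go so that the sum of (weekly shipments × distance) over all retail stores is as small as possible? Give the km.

For a sum of weighted absolute distances on a line, the optimum is the weighted median (not the mean). Total weight W = 981; half-weight = 490.5.
Sort by position and accumulate weight:
  km 0 (Elwood, w=120) → cum 120
  km 2 (Calder, w=110) → cum 230
  km 4 (Fenton, w=80) → cum 310
  km 7 (Granby, w=275) → cum 585  ≥ 490.5 → median here
  km 14 (Ashton, w=6) → cum 591
  km 15 (Brookfield, w=110) → cum 701
  km 19 (Denby, w=80) → cum 781
  km 20 (Holt, w=200) → cum 981
Optimal location: km 7.

x = 7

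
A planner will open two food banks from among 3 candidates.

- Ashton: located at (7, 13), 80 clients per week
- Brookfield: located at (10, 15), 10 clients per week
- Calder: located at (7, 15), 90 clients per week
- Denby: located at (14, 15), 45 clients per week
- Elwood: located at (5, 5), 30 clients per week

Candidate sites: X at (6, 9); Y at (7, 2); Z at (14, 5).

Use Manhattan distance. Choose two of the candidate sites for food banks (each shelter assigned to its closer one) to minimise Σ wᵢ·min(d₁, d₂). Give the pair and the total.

{X, Z}, total 1730

Evaluate every pair (each demand assigned to the nearer of the two):
  {X, Z}: total = 1730
  {X, Y}: total = 1910
  {Y, Z}: total = 2790
Best pair: {X, Z} with total 1730.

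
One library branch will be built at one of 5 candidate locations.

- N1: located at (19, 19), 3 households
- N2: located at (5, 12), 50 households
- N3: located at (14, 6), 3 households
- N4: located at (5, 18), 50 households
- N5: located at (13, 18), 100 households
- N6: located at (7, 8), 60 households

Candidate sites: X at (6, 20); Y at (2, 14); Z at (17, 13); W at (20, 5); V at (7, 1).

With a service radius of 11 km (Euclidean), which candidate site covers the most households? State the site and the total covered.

X, covering 200

Coverage radius r = 11 km; a point is covered iff (Δx)²+(Δy)² ≤ 11² = 121.
  X (6, 20): covers {N2, N4, N5} → 200
  Y (2, 14): covers {N2, N4, N6} → 160
  Z (17, 13): covers {N1, N3, N5} → 106
  W (20, 5): covers {N3} → 3
  V (7, 1): covers {N3, N6} → 63
Maximum coverage at X: 200 households.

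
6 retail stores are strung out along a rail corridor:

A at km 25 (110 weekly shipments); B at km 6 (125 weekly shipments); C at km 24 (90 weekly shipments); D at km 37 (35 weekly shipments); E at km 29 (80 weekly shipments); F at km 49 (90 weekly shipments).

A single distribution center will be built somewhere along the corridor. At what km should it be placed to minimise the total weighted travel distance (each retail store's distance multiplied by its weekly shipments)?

x = 25

For a sum of weighted absolute distances on a line, the optimum is the weighted median (not the mean). Total weight W = 530; half-weight = 265.
Sort by position and accumulate weight:
  km 6 (B, w=125) → cum 125
  km 24 (C, w=90) → cum 215
  km 25 (A, w=110) → cum 325  ≥ 265 → median here
  km 29 (E, w=80) → cum 405
  km 37 (D, w=35) → cum 440
  km 49 (F, w=90) → cum 530
Optimal location: km 25.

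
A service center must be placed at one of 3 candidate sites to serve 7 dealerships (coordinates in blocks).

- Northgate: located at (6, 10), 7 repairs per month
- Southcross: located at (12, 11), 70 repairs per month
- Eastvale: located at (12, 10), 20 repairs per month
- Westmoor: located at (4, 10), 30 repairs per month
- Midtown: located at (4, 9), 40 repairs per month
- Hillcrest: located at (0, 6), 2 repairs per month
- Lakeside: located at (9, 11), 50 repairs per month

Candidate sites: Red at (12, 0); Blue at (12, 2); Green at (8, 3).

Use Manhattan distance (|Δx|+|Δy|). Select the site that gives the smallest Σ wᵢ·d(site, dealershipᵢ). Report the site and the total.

Total weighted distance at each candidate:
  Red (12, 0): total = 3038
  Blue (12, 2): total = 2600
  Green (8, 3): total = 2325
Minimum is at Green with total 2325 blocks.

Green, total 2325 blocks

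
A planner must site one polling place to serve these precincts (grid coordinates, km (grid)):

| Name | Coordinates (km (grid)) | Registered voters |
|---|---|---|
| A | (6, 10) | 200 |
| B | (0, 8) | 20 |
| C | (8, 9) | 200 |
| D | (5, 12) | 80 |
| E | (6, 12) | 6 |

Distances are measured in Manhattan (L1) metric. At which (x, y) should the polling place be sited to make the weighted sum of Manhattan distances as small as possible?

Manhattan distance separates: Σwᵢ(|x−xᵢ|+|y−yᵢ|) = Σwᵢ|x−xᵢ| + Σwᵢ|y−yᵢ|, so x and y are optimised independently as 1-D weighted medians.
Total weight W = 506; half = 253.
x-coordinate, sorted with cumulative weight:
  x=0 (B, w=20) cum 20
  x=5 (D, w=80) cum 100
  x=6 (A, w=200) cum 300  ← median
  x=6 (E, w=6) cum 306
  x=8 (C, w=200) cum 506
⇒ x* = 6
y-coordinate, sorted with cumulative weight:
  y=8 (B, w=20) cum 20
  y=9 (C, w=200) cum 220
  y=10 (A, w=200) cum 420  ← median
  y=12 (D, w=80) cum 500
  y=12 (E, w=6) cum 506
⇒ y* = 10

(6, 10)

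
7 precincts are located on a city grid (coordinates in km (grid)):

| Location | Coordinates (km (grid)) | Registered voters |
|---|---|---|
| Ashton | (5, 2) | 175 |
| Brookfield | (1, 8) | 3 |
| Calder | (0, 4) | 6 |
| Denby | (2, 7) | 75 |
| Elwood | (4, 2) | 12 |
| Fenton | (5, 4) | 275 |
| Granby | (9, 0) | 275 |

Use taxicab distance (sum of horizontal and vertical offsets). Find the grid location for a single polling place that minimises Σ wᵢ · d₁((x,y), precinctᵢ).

(5, 2)

Manhattan distance separates: Σwᵢ(|x−xᵢ|+|y−yᵢ|) = Σwᵢ|x−xᵢ| + Σwᵢ|y−yᵢ|, so x and y are optimised independently as 1-D weighted medians.
Total weight W = 821; half = 410.5.
x-coordinate, sorted with cumulative weight:
  x=0 (Calder, w=6) cum 6
  x=1 (Brookfield, w=3) cum 9
  x=2 (Denby, w=75) cum 84
  x=4 (Elwood, w=12) cum 96
  x=5 (Ashton, w=175) cum 271
  x=5 (Fenton, w=275) cum 546  ← median
  x=9 (Granby, w=275) cum 821
⇒ x* = 5
y-coordinate, sorted with cumulative weight:
  y=0 (Granby, w=275) cum 275
  y=2 (Ashton, w=175) cum 450  ← median
  y=2 (Elwood, w=12) cum 462
  y=4 (Calder, w=6) cum 468
  y=4 (Fenton, w=275) cum 743
  y=7 (Denby, w=75) cum 818
  y=8 (Brookfield, w=3) cum 821
⇒ y* = 2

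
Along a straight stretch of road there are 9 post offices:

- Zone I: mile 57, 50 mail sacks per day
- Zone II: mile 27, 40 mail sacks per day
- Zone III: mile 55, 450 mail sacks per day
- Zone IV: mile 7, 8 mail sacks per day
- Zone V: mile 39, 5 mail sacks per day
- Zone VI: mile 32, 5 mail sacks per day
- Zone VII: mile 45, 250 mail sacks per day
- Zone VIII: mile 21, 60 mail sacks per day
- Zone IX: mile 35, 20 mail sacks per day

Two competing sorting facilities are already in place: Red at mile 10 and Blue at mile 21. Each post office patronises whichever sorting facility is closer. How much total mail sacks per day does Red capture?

The indifferent point is the midpoint (10+21)/2 = 15.5; post offices left of it (closer to Red at 10) go to Red, those right go to Blue.
  Zone IV at 7 (w=8) → Red
  Zone VIII at 21 (w=60) → Blue
  Zone II at 27 (w=40) → Blue
  Zone VI at 32 (w=5) → Blue
  Zone IX at 35 (w=20) → Blue
  Zone V at 39 (w=5) → Blue
  Zone VII at 45 (w=250) → Blue
  Zone III at 55 (w=450) → Blue
  Zone I at 57 (w=50) → Blue
Red captures 8; Blue captures 880.

8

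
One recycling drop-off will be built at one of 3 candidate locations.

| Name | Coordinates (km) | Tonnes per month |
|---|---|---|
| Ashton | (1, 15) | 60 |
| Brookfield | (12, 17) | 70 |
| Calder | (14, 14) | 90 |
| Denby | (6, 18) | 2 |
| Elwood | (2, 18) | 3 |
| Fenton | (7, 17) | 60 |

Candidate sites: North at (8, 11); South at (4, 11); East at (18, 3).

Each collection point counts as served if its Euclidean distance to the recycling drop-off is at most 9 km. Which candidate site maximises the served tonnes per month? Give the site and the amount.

North, covering 282

Coverage radius r = 9 km; a point is covered iff (Δx)²+(Δy)² ≤ 9² = 81.
  North (8, 11): covers {Ashton, Brookfield, Calder, Denby, Fenton} → 282
  South (4, 11): covers {Ashton, Denby, Elwood, Fenton} → 125
  East (18, 3): covers {none} → 0
Maximum coverage at North: 282 tonnes per month.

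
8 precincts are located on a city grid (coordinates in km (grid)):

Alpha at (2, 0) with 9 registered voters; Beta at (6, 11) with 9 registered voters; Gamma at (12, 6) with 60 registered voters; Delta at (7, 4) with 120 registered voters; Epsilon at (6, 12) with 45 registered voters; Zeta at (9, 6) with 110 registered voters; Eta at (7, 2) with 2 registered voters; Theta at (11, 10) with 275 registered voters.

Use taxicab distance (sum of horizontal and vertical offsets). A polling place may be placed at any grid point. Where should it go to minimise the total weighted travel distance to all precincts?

(11, 10)

Manhattan distance separates: Σwᵢ(|x−xᵢ|+|y−yᵢ|) = Σwᵢ|x−xᵢ| + Σwᵢ|y−yᵢ|, so x and y are optimised independently as 1-D weighted medians.
Total weight W = 630; half = 315.
x-coordinate, sorted with cumulative weight:
  x=2 (Alpha, w=9) cum 9
  x=6 (Beta, w=9) cum 18
  x=6 (Epsilon, w=45) cum 63
  x=7 (Delta, w=120) cum 183
  x=7 (Eta, w=2) cum 185
  x=9 (Zeta, w=110) cum 295
  x=11 (Theta, w=275) cum 570  ← median
  x=12 (Gamma, w=60) cum 630
⇒ x* = 11
y-coordinate, sorted with cumulative weight:
  y=0 (Alpha, w=9) cum 9
  y=2 (Eta, w=2) cum 11
  y=4 (Delta, w=120) cum 131
  y=6 (Gamma, w=60) cum 191
  y=6 (Zeta, w=110) cum 301
  y=10 (Theta, w=275) cum 576  ← median
  y=11 (Beta, w=9) cum 585
  y=12 (Epsilon, w=45) cum 630
⇒ y* = 10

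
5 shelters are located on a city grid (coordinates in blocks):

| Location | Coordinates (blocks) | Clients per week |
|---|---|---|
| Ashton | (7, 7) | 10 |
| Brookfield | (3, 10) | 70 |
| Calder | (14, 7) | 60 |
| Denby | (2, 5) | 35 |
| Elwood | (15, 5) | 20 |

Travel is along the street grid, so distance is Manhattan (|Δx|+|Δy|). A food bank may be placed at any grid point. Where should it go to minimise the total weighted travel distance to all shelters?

(3, 7)

Manhattan distance separates: Σwᵢ(|x−xᵢ|+|y−yᵢ|) = Σwᵢ|x−xᵢ| + Σwᵢ|y−yᵢ|, so x and y are optimised independently as 1-D weighted medians.
Total weight W = 195; half = 97.5.
x-coordinate, sorted with cumulative weight:
  x=2 (Denby, w=35) cum 35
  x=3 (Brookfield, w=70) cum 105  ← median
  x=7 (Ashton, w=10) cum 115
  x=14 (Calder, w=60) cum 175
  x=15 (Elwood, w=20) cum 195
⇒ x* = 3
y-coordinate, sorted with cumulative weight:
  y=5 (Denby, w=35) cum 35
  y=5 (Elwood, w=20) cum 55
  y=7 (Ashton, w=10) cum 65
  y=7 (Calder, w=60) cum 125  ← median
  y=10 (Brookfield, w=70) cum 195
⇒ y* = 7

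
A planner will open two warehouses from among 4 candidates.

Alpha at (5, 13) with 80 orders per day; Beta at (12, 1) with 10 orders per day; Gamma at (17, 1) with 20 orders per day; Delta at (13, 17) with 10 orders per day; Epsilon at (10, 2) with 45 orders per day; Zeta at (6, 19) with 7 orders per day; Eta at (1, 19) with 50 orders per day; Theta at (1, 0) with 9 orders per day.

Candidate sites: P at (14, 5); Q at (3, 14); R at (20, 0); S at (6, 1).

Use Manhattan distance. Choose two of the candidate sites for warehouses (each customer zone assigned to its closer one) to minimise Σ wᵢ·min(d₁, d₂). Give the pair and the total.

{Q, S}, total 1335

Evaluate every pair (each demand assigned to the nearer of the two):
  {Q, S}: total = 1335
  {P, Q}: total = 1435
  {Q, R}: total = 1630
  {P, S}: total = 2925
  {R, S}: total = 2965
  {P, R}: total = 3611
Best pair: {Q, S} with total 1335.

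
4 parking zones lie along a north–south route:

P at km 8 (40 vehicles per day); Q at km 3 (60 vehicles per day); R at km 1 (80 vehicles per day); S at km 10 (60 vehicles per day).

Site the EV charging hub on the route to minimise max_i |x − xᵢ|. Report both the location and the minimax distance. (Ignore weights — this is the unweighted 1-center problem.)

The 1-center on a line is the midpoint of the two extreme points: leftmost at 1, rightmost at 10.
Optimal location = (1 + 10)/2 = 5.5; maximum distance = (10 − 1)/2 = 4.5.

location 5.5, max distance 4.5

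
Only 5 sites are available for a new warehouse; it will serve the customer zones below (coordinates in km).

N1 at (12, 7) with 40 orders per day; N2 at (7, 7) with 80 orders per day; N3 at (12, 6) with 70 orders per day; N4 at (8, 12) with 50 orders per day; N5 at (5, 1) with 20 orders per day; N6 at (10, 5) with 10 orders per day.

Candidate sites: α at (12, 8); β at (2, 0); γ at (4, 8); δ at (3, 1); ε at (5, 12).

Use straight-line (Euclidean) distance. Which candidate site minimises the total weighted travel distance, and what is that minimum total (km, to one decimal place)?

α, total 1104.8 km

Total weighted distance at each candidate:
  α (12, 8): total = 1104.8
  β (2, 0): total = 2821.2
  γ (4, 8): total = 1644.1
  δ (3, 1): total = 2455.0
  ε (5, 12): total = 1876.3
Minimum is at α with total 1104.8 km.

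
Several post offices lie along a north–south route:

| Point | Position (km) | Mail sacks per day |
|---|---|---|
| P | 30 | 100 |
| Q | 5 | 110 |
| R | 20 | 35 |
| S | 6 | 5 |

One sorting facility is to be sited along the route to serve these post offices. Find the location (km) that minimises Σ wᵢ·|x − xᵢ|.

x = 20

For a sum of weighted absolute distances on a line, the optimum is the weighted median (not the mean). Total weight W = 250; half-weight = 125.
Sort by position and accumulate weight:
  km 5 (Q, w=110) → cum 110
  km 6 (S, w=5) → cum 115
  km 20 (R, w=35) → cum 150  ≥ 125 → median here
  km 30 (P, w=100) → cum 250
Optimal location: km 20.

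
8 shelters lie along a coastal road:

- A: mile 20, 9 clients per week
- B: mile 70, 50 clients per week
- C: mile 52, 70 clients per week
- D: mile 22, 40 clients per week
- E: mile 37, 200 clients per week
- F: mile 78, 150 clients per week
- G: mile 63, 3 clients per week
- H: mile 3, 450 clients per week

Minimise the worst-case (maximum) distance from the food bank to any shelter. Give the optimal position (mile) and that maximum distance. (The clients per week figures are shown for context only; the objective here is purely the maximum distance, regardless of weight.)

location 40.5, max distance 37.5

The 1-center on a line is the midpoint of the two extreme points: leftmost at 3, rightmost at 78.
Optimal location = (3 + 78)/2 = 40.5; maximum distance = (78 − 3)/2 = 37.5.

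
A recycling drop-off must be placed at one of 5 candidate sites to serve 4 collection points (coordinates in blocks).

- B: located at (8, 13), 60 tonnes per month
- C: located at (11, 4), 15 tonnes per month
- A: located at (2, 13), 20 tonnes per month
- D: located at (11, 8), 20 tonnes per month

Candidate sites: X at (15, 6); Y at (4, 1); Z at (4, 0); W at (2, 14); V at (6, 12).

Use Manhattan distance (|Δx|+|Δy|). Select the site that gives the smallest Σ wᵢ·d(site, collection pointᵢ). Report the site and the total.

V, total 655 blocks

Total weighted distance at each candidate:
  X (15, 6): total = 1450
  Y (4, 1): total = 1670
  Z (4, 0): total = 1785
  W (2, 14): total = 1025
  V (6, 12): total = 655
Minimum is at V with total 655 blocks.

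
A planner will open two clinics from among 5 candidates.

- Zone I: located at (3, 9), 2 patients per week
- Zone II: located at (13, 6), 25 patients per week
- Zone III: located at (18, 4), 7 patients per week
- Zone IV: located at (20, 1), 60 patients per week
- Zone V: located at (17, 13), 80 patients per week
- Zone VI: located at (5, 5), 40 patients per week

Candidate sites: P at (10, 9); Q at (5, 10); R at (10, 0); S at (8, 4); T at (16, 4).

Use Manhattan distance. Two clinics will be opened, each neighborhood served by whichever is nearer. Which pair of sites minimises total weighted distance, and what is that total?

Evaluate every pair (each demand assigned to the nearer of the two):
  {S, T}: total = 1539
  {Q, T}: total = 1565
  {P, T}: total = 1733
  {R, T}: total = 1791
  {P, R}: total = 2148
  {P, S}: total = 2174
  {Q, R}: total = 2375
  {P, Q}: total = 2407
  {Q, S}: total = 2511
  {R, S}: total = 2525
Best pair: {S, T} with total 1539.

{S, T}, total 1539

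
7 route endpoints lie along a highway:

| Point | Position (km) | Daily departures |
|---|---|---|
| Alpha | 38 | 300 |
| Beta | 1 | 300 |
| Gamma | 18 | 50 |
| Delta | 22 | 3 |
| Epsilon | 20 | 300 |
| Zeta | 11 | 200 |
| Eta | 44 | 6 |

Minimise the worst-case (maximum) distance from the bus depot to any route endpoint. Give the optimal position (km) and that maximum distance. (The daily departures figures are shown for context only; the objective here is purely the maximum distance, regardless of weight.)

The 1-center on a line is the midpoint of the two extreme points: leftmost at 1, rightmost at 44.
Optimal location = (1 + 44)/2 = 22.5; maximum distance = (44 − 1)/2 = 21.5.

location 22.5, max distance 21.5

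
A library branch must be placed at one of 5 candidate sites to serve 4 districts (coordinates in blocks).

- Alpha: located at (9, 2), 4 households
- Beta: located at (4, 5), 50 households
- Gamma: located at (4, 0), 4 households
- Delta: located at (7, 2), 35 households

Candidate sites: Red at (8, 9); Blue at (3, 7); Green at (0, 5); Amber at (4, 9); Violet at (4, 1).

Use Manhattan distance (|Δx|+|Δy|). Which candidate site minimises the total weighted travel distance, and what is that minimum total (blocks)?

Total weighted distance at each candidate:
  Red (8, 9): total = 764
  Blue (3, 7): total = 541
  Green (0, 5): total = 634
  Amber (4, 9): total = 634
  Violet (4, 1): total = 368
Minimum is at Violet with total 368 blocks.

Violet, total 368 blocks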